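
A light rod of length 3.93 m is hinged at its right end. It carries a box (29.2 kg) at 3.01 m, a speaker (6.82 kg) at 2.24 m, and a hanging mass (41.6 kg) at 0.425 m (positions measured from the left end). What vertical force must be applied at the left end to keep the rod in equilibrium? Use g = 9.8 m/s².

F ≈ 459 N

About the right end:
Box: 29.2 × 9.8 = 286.2 N down at 3.01 m → arm 0.92 m, τ = 286.2 × 0.92 = 263.3 N·m counterclockwise.
Speaker: 6.82 × 9.8 = 66.84 N down at 2.24 m → arm 1.69 m, τ = 66.84 × 1.69 = 113 N·m counterclockwise.
Hanging mass: 41.6 × 9.8 = 407.7 N down at 0.425 m → arm 3.505 m, τ = 407.7 × 3.505 = 1429 N·m counterclockwise.
Net moment of the loads = 1805 N·m counterclockwise.
The upward force F acts at the left end, arm 3.93 m, giving F × 3.93 clockwise.
For rotational equilibrium, F × 3.93 = 1805, so F = 1805 / 3.93 = 459 N.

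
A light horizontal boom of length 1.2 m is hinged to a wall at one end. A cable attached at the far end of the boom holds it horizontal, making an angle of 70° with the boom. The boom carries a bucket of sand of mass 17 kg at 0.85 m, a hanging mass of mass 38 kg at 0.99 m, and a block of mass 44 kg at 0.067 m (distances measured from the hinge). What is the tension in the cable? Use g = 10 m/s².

Taking torques about the hinge:
Bucket of sand: 17 × 10 = 170 N down at 0.85 m → arm 0.85 m, τ = 170 × 0.85 = 144.5 N·m clockwise.
Hanging mass: 38 × 10 = 380 N down at 0.99 m → arm 0.99 m, τ = 380 × 0.99 = 376.2 N·m clockwise.
Block: 44 × 10 = 440 N down at 0.067 m → arm 0.067 m, τ = 440 × 0.067 = 29.48 N·m clockwise.
Total clockwise load moment = 550.2 N·m.
The cable tension T acts at 1.2 m; only its component perpendicular to the boom, T sinθ, produces torque. sin 70° = 0.9397.
Setting net torque to zero: T × 1.2 × 0.9397 = 550.2 → T = 550.2 / 1.128 = 488 N.

T ≈ 488 N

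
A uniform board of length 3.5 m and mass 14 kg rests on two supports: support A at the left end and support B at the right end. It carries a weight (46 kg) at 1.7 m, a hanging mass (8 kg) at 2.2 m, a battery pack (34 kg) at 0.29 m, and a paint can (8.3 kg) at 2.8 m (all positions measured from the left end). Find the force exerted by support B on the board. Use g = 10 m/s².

Choose support A as the axis so its reaction then has zero moment arm.
Beam weight: 14 × 10 = 140 N down at 1.75 m → arm 1.75 m, τ = 140 × 1.75 = 245 N·m clockwise.
Weight: 46 × 10 = 460 N down at 1.7 m → arm 1.7 m, τ = 460 × 1.7 = 782 N·m clockwise.
Hanging mass: 8 × 10 = 80 N down at 2.2 m → arm 2.2 m, τ = 80 × 2.2 = 176 N·m clockwise.
Battery pack: 34 × 10 = 340 N down at 0.29 m → arm 0.29 m, τ = 340 × 0.29 = 98.6 N·m clockwise.
Paint can: 8.3 × 10 = 83 N down at 2.8 m → arm 2.8 m, τ = 83 × 2.8 = 232.4 N·m clockwise.
Net load moment about support A = 1534 N·m clockwise.
Reaction R at support B is upward at 3.5 m, arm 3.5 m → moment R × 3.5 counterclockwise.
For rotational equilibrium, R × 3.5 = 1534, so R = 438 N.

R_B ≈ 438 N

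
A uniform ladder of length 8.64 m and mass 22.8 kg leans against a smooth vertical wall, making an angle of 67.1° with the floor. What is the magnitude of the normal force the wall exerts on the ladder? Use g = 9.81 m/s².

Sum moments about the foot of the ladder (the floor normal and friction both act there and drop out).
Ladder weight 22.8×9.81 = 223.7 N acts at 4.32 m along the ladder; its horizontal arm is 4.32·cos67.1° = 1.681 m → τ = 376 N·m clockwise.
Wall normal N acts horizontally at the top; its moment arm is the height L sinθ = 8.64·sin67.1° = 7.959 m, counterclockwise.
For rotational equilibrium, N × 7.959 = 376, so N = 47.2 N.

N_wall ≈ 47.2 N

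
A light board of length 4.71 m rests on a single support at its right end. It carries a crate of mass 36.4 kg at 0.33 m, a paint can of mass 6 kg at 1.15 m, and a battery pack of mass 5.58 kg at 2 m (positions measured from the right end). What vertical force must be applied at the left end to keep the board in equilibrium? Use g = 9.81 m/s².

F ≈ 62.6 N

Sum moments about the right end (the unknown pivot reaction has zero arm there).
Crate: 36.4 × 9.81 = 357.1 N down at 0.33 m → arm 0.33 m, τ = 357.1 × 0.33 = 117.8 N·m counterclockwise.
Paint can: 6 × 9.81 = 58.86 N down at 1.15 m → arm 1.15 m, τ = 58.86 × 1.15 = 67.69 N·m counterclockwise.
Battery pack: 5.58 × 9.81 = 54.74 N down at 2 m → arm 2 m, τ = 54.74 × 2 = 109.5 N·m counterclockwise.
Net moment of the loads = 295 N·m counterclockwise.
The upward force F acts at the left end, arm 4.71 m, giving F × 4.71 clockwise.
Στ = 0 ⇒ F × 4.71 = 295 ⇒ F = 295 / 4.71 = 62.6 N.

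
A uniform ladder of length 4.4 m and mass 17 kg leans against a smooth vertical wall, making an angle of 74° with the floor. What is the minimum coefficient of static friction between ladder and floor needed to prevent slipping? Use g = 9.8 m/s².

μ_min ≈ 0.143

Sum moments about the foot of the ladder (the floor normal and friction both act there and drop out).
Ladder weight 17×9.8 = 166.6 N acts at 2.2 m along the ladder; its horizontal arm is 2.2·cos74° = 0.6064 m → τ = 101 N·m clockwise.
Wall normal N acts horizontally at the top; its moment arm is the height L sinθ = 4.4·sin74° = 4.23 m, counterclockwise.
For rotational equilibrium, N × 4.23 = 101, so N = 23.88 N.
ΣFx = 0 ⇒ f = N_wall = 23.88 N. ΣFy = 0 ⇒ N_floor = 166.6 N.
μ_min = f / N_floor = 23.88 / 166.6 = 0.143.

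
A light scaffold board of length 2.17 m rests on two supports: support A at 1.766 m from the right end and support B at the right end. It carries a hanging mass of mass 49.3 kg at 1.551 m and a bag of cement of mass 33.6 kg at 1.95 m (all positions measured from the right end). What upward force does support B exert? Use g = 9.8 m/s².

R_B ≈ 24.5 N

Choose support A as the axis so its reaction then has zero moment arm.
Hanging mass: 49.3 × 9.8 = 483.1 N down at 1.551 m → arm 0.215 m, τ = 483.1 × 0.215 = 103.9 N·m clockwise.
Bag of cement: 33.6 × 9.8 = 329.3 N down at 1.95 m → arm 0.184 m, τ = 329.3 × 0.184 = 60.59 N·m counterclockwise.
Net load moment about support A = 43.31 N·m clockwise.
Reaction R at support B is upward at 0 m, arm 1.766 m → moment R × 1.766 counterclockwise.
For rotational equilibrium, R × 1.766 = 43.31, so R = 24.5 N.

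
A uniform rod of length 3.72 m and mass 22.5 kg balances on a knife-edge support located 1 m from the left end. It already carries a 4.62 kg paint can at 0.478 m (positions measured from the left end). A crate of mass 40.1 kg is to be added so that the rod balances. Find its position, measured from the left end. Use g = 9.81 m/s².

x ≈ 0.578 m from the left end

Taking torques about the knife-edge support (at 1 m from the left end):
Beam weight: 22.5 × 9.81 = 220.7 N down at 1.86 m → arm 0.86 m, τ = 220.7 × 0.86 = 189.8 N·m clockwise.
Paint can: 4.62 × 9.81 = 45.32 N down at 0.478 m → arm 0.522 m, τ = 45.32 × 0.522 = 23.66 N·m counterclockwise.
Net moment of existing loads = 166.1 N·m clockwise.
The crate weighs 40.1 × 9.81 = 393.4 N and must supply an equal counterclockwise moment, so its lever arm about the knife-edge support is 166.1 / 393.4 = 0.422 m.
That puts it at 1 − 0.422 = 0.578 m from the left end.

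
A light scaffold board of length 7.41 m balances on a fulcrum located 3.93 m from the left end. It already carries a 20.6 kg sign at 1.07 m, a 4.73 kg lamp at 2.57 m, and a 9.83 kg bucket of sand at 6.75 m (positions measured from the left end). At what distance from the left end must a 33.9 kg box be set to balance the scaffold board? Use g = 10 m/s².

x ≈ 5.04 m from the left end

Taking torques about the fulcrum (at 3.93 m from the left end):
Sign: 20.6 × 10 = 206 N down at 1.07 m → arm 2.86 m, τ = 206 × 2.86 = 589.2 N·m counterclockwise.
Lamp: 4.73 × 10 = 47.3 N down at 2.57 m → arm 1.36 m, τ = 47.3 × 1.36 = 64.33 N·m counterclockwise.
Bucket of sand: 9.83 × 10 = 98.3 N down at 6.75 m → arm 2.82 m, τ = 98.3 × 2.82 = 277.2 N·m clockwise.
Net moment of existing loads = 376.3 N·m counterclockwise.
The box weighs 33.9 × 10 = 339 N and must supply an equal clockwise moment, so its lever arm about the fulcrum is 376.3 / 339 = 1.11 m.
That puts it at 3.93 + 1.11 = 5.04 m from the left end.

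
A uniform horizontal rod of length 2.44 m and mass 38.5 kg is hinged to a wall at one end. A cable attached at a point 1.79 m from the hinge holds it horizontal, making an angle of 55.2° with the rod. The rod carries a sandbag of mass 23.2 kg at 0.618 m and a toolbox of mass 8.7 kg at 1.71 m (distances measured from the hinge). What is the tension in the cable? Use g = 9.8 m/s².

Taking torques about the hinge:
Beam weight: 38.5 × 9.8 = 377.3 N down at 1.22 m → arm 1.22 m, τ = 377.3 × 1.22 = 460.3 N·m clockwise.
Sandbag: 23.2 × 9.8 = 227.4 N down at 0.618 m → arm 0.618 m, τ = 227.4 × 0.618 = 140.5 N·m clockwise.
Toolbox: 8.7 × 9.8 = 85.26 N down at 1.71 m → arm 1.71 m, τ = 85.26 × 1.71 = 145.8 N·m clockwise.
Total clockwise load moment = 746.6 N·m.
The cable tension T acts at 1.79 m; only its component perpendicular to the rod, T sinθ, produces torque. sin 55.2° = 0.8211.
Στ = 0 ⇒ T × 1.79 × 0.8211 = 746.6 ⇒ T = 746.6 / 1.47 = 508 N.

T ≈ 508 N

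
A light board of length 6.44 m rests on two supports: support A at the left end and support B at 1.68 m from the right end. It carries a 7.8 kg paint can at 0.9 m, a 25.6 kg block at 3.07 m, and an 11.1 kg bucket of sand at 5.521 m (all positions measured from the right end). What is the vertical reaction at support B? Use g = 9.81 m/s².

R_B ≈ 288 N

Sum moments about support A (its reaction then has zero moment arm).
Paint can: 7.8 × 9.81 = 76.52 N down at 0.9 m → arm 5.54 m, τ = 76.52 × 5.54 = 423.9 N·m clockwise.
Block: 25.6 × 9.81 = 251.1 N down at 3.07 m → arm 3.37 m, τ = 251.1 × 3.37 = 846.2 N·m clockwise.
Bucket of sand: 11.1 × 9.81 = 108.9 N down at 5.521 m → arm 0.919 m, τ = 108.9 × 0.919 = 100.1 N·m clockwise.
Net load moment about support A = 1370 N·m clockwise.
Reaction R at support B is upward at 1.68 m, arm 4.76 m → moment R × 4.76 counterclockwise.
Στ = 0 ⇒ R × 4.76 = 1370 ⇒ R = 288 N.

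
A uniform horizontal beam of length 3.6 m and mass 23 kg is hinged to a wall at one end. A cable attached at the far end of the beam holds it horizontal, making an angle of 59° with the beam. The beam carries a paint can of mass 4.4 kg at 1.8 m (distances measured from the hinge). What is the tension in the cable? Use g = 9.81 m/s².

T ≈ 157 N

About the hinge:
Beam weight: 23 × 9.81 = 225.6 N down at 1.8 m → arm 1.8 m, τ = 225.6 × 1.8 = 406.1 N·m clockwise.
Paint can: 4.4 × 9.81 = 43.16 N down at 1.8 m → arm 1.8 m, τ = 43.16 × 1.8 = 77.69 N·m clockwise.
Total clockwise load moment = 483.8 N·m.
The cable tension T acts at 3.6 m; only its component perpendicular to the beam, T sinθ, produces torque. sin 59° = 0.8572.
For rotational equilibrium, T × 3.6 × 0.8572 = 483.8, so T = 483.8 / 3.086 = 157 N.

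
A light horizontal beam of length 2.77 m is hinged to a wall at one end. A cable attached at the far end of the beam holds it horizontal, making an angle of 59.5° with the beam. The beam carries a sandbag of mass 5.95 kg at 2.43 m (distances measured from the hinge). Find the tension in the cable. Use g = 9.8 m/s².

T ≈ 59.4 N

Taking torques about the hinge:
Sandbag: 5.95 × 9.8 = 58.31 N down at 2.43 m → arm 2.43 m, τ = 58.31 × 2.43 = 141.7 N·m clockwise.
Total clockwise load moment = 141.7 N·m.
The cable tension T acts at 2.77 m; only its component perpendicular to the beam, T sinθ, produces torque. sin 59.5° = 0.8616.
Setting net torque to zero: T × 2.77 × 0.8616 = 141.7 → T = 141.7 / 2.387 = 59.4 N.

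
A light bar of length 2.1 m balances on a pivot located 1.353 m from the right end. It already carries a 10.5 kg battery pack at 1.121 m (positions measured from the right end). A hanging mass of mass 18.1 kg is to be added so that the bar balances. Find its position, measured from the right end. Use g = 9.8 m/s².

Choose the pivot (at 1.353 m from the right end) as the axis so the support reaction has zero arm there.
Battery pack: 10.5 × 9.8 = 102.9 N down at 1.121 m → arm 0.232 m, τ = 102.9 × 0.232 = 23.87 N·m clockwise.
Net moment of existing loads = 23.87 N·m clockwise.
The hanging mass weighs 18.1 × 9.8 = 177.4 N and must supply an equal counterclockwise moment, so its lever arm about the pivot is 23.87 / 177.4 = 0.135 m.
That puts it at 1.353 + 0.135 = 1.49 m from the right end.

x ≈ 1.49 m from the right end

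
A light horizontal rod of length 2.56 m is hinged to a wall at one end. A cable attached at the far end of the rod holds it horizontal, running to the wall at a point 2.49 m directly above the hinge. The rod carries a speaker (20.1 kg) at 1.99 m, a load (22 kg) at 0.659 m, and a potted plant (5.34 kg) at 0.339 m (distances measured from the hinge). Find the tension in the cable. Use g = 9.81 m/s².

About the hinge:
Speaker: 20.1 × 9.81 = 197.2 N down at 1.99 m → arm 1.99 m, τ = 197.2 × 1.99 = 392.4 N·m clockwise.
Load: 22 × 9.81 = 215.8 N down at 0.659 m → arm 0.659 m, τ = 215.8 × 0.659 = 142.2 N·m clockwise.
Potted plant: 5.34 × 9.81 = 52.39 N down at 0.339 m → arm 0.339 m, τ = 52.39 × 0.339 = 17.76 N·m clockwise.
Total clockwise load moment = 552.4 N·m.
The cable tension T acts at 2.56 m; only its component perpendicular to the rod, T sinθ, produces torque. sinθ = h/√(h²+d²) = 2.49/√(2.49²+2.56²) = 0.6972.
For rotational equilibrium, T × 2.56 × 0.6972 = 552.4, so T = 552.4 / 1.785 = 309 N.

T ≈ 309 N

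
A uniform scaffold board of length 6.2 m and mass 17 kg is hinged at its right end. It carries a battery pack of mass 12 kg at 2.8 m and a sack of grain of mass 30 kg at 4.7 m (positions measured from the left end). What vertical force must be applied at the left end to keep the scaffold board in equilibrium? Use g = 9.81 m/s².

Taking torques about the right end:
Beam weight: 17 × 9.81 = 166.8 N down at 3.1 m → arm 3.1 m, τ = 166.8 × 3.1 = 517.1 N·m counterclockwise.
Battery pack: 12 × 9.81 = 117.7 N down at 2.8 m → arm 3.4 m, τ = 117.7 × 3.4 = 400.2 N·m counterclockwise.
Sack of grain: 30 × 9.81 = 294.3 N down at 4.7 m → arm 1.5 m, τ = 294.3 × 1.5 = 441.5 N·m counterclockwise.
Net moment of the loads = 1359 N·m counterclockwise.
The upward force F acts at the left end, arm 6.2 m, giving F × 6.2 clockwise.
For rotational equilibrium, F × 6.2 = 1359, so F = 1359 / 6.2 = 219 N.

F ≈ 219 N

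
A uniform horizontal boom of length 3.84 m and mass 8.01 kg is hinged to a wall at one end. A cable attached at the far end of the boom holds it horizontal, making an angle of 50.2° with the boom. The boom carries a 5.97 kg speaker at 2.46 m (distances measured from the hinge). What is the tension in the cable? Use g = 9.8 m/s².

Take moments about the hinge.
Beam weight: 8.01 × 9.8 = 78.5 N down at 1.92 m → arm 1.92 m, τ = 78.5 × 1.92 = 150.7 N·m clockwise.
Speaker: 5.97 × 9.8 = 58.51 N down at 2.46 m → arm 2.46 m, τ = 58.51 × 2.46 = 143.9 N·m clockwise.
Total clockwise load moment = 294.6 N·m.
The cable tension T acts at 3.84 m; only its component perpendicular to the boom, T sinθ, produces torque. sin 50.2° = 0.7683.
Setting net torque to zero: T × 3.84 × 0.7683 = 294.6 → T = 294.6 / 2.95 = 99.9 N.

T ≈ 99.9 N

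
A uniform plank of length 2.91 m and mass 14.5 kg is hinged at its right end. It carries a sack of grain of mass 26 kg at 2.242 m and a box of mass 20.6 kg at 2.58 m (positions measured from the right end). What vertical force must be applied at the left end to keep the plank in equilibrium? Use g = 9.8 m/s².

Taking torques about the right end:
Beam weight: 14.5 × 9.8 = 142.1 N down at 1.455 m → arm 1.455 m, τ = 142.1 × 1.455 = 206.8 N·m counterclockwise.
Sack of grain: 26 × 9.8 = 254.8 N down at 2.242 m → arm 2.242 m, τ = 254.8 × 2.242 = 571.3 N·m counterclockwise.
Box: 20.6 × 9.8 = 201.9 N down at 2.58 m → arm 2.58 m, τ = 201.9 × 2.58 = 520.9 N·m counterclockwise.
Net moment of the loads = 1299 N·m counterclockwise.
The upward force F acts at the left end, arm 2.91 m, giving F × 2.91 clockwise.
Setting net torque to zero: F × 2.91 = 1299 → F = 1299 / 2.91 = 446 N.

F ≈ 446 N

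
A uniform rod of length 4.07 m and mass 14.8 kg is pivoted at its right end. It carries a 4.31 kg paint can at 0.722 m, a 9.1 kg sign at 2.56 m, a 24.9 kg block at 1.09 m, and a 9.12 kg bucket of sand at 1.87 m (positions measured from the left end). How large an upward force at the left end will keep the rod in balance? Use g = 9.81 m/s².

Choose the right end as the axis so the unknown pivot reaction has zero arm there.
Beam weight: 14.8 × 9.81 = 145.2 N down at 2.035 m → arm 2.035 m, τ = 145.2 × 2.035 = 295.5 N·m counterclockwise.
Paint can: 4.31 × 9.81 = 42.28 N down at 0.722 m → arm 3.348 m, τ = 42.28 × 3.348 = 141.6 N·m counterclockwise.
Sign: 9.1 × 9.81 = 89.27 N down at 2.56 m → arm 1.51 m, τ = 89.27 × 1.51 = 134.8 N·m counterclockwise.
Block: 24.9 × 9.81 = 244.3 N down at 1.09 m → arm 2.98 m, τ = 244.3 × 2.98 = 728 N·m counterclockwise.
Bucket of sand: 9.12 × 9.81 = 89.47 N down at 1.87 m → arm 2.2 m, τ = 89.47 × 2.2 = 196.8 N·m counterclockwise.
Net moment of the loads = 1497 N·m counterclockwise.
The upward force F acts at the left end, arm 4.07 m, giving F × 4.07 clockwise.
Balancing moments: F × 4.07 = 1497, giving F = 1497 / 4.07 = 368 N.

F ≈ 368 N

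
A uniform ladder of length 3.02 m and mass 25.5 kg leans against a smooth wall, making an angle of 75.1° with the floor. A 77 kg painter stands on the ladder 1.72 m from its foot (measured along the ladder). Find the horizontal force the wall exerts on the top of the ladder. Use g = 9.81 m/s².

Choose the foot of the ladder as the axis so the floor normal and friction both act there and drop out.
Ladder weight 25.5×9.81 = 250.2 N acts at 1.51 m along the ladder; its horizontal arm is 1.51·cos75.1° = 0.3883 m → τ = 97.15 N·m clockwise.
Painter: 77×9.81 = 755.4 N at 1.72 m → arm 0.4423 m → τ = 334.1 N·m clockwise.
Wall normal N acts horizontally at the top; its moment arm is the height L sinθ = 3.02·sin75.1° = 2.918 m, counterclockwise.
Setting net torque to zero: N × 2.918 = 431.2 → N = 148 N.

N_wall ≈ 148 N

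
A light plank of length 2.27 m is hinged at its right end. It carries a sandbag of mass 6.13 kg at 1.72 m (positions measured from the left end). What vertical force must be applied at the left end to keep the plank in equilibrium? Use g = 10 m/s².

Take moments about the right end.
Sandbag: 6.13 × 10 = 61.3 N down at 1.72 m → arm 0.55 m, τ = 61.3 × 0.55 = 33.72 N·m counterclockwise.
Net moment of the loads = 33.72 N·m counterclockwise.
The upward force F acts at the left end, arm 2.27 m, giving F × 2.27 clockwise.
For rotational equilibrium, F × 2.27 = 33.72, so F = 33.72 / 2.27 = 14.9 N.

F ≈ 14.9 N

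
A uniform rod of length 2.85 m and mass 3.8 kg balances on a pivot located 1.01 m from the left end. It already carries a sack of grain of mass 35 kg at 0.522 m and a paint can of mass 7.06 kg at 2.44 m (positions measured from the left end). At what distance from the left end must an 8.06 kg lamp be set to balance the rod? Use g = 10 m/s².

x ≈ 1.68 m from the left end

Choose the pivot (at 1.01 m from the left end) as the axis so the support reaction has zero arm there.
Beam weight: 3.8 × 10 = 38 N down at 1.425 m → arm 0.415 m, τ = 38 × 0.415 = 15.77 N·m clockwise.
Sack of grain: 35 × 10 = 350 N down at 0.522 m → arm 0.488 m, τ = 350 × 0.488 = 170.8 N·m counterclockwise.
Paint can: 7.06 × 10 = 70.6 N down at 2.44 m → arm 1.43 m, τ = 70.6 × 1.43 = 101 N·m clockwise.
Net moment of existing loads = 54.03 N·m counterclockwise.
The lamp weighs 8.06 × 10 = 80.6 N and must supply an equal clockwise moment, so its lever arm about the pivot is 54.03 / 80.6 = 0.67 m.
That puts it at 1.01 + 0.67 = 1.68 m from the left end.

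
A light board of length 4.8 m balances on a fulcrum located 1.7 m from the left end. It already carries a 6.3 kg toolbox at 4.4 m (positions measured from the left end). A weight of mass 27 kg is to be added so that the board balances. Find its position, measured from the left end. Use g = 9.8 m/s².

Take moments about the fulcrum (at 1.7 m from the left end).
Toolbox: 6.3 × 9.8 = 61.74 N down at 4.4 m → arm 2.7 m, τ = 61.74 × 2.7 = 166.7 N·m clockwise.
Net moment of existing loads = 166.7 N·m clockwise.
The weight weighs 27 × 9.8 = 264.6 N and must supply an equal counterclockwise moment, so its lever arm about the fulcrum is 166.7 / 264.6 = 0.63 m.
That puts it at 1.7 − 0.63 = 1.07 m from the left end.

x ≈ 1.07 m from the left end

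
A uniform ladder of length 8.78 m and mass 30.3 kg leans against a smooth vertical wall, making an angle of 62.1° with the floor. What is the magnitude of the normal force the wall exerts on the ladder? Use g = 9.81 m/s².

Choose the foot of the ladder as the axis so the floor normal and friction both act there and drop out.
Ladder weight 30.3×9.81 = 297.2 N acts at 4.39 m along the ladder; its horizontal arm is 4.39·cos62.1° = 2.054 m → τ = 610.4 N·m clockwise.
Wall normal N acts horizontally at the top; its moment arm is the height L sinθ = 8.78·sin62.1° = 7.759 m, counterclockwise.
For rotational equilibrium, N × 7.759 = 610.4, so N = 78.7 N.

N_wall ≈ 78.7 N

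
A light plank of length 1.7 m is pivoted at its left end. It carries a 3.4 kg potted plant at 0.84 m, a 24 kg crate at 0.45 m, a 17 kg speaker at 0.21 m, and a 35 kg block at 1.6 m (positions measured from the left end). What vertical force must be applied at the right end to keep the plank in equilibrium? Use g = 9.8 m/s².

F ≈ 422 N

Sum moments about the left end (the unknown pivot reaction has zero arm there).
Potted plant: 3.4 × 9.8 = 33.32 N down at 0.84 m → arm 0.84 m, τ = 33.32 × 0.84 = 27.99 N·m clockwise.
Crate: 24 × 9.8 = 235.2 N down at 0.45 m → arm 0.45 m, τ = 235.2 × 0.45 = 105.8 N·m clockwise.
Speaker: 17 × 9.8 = 166.6 N down at 0.21 m → arm 0.21 m, τ = 166.6 × 0.21 = 34.99 N·m clockwise.
Block: 35 × 9.8 = 343 N down at 1.6 m → arm 1.6 m, τ = 343 × 1.6 = 548.8 N·m clockwise.
Net moment of the loads = 717.6 N·m clockwise.
The upward force F acts at the right end, arm 1.7 m, giving F × 1.7 counterclockwise.
Στ = 0 ⇒ F × 1.7 = 717.6 ⇒ F = 717.6 / 1.7 = 422 N.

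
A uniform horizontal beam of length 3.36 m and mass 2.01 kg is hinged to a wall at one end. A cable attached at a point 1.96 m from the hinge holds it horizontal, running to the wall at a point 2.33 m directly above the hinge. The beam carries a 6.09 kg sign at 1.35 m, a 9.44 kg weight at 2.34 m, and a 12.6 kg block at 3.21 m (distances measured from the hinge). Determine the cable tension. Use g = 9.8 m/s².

Take moments about the hinge.
Beam weight: 2.01 × 9.8 = 19.7 N down at 1.68 m → arm 1.68 m, τ = 19.7 × 1.68 = 33.1 N·m clockwise.
Sign: 6.09 × 9.8 = 59.68 N down at 1.35 m → arm 1.35 m, τ = 59.68 × 1.35 = 80.57 N·m clockwise.
Weight: 9.44 × 9.8 = 92.51 N down at 2.34 m → arm 2.34 m, τ = 92.51 × 2.34 = 216.5 N·m clockwise.
Block: 12.6 × 9.8 = 123.5 N down at 3.21 m → arm 3.21 m, τ = 123.5 × 3.21 = 396.4 N·m clockwise.
Total clockwise load moment = 726.6 N·m.
The cable tension T acts at 1.96 m; only its component perpendicular to the beam, T sinθ, produces torque. sinθ = h/√(h²+d²) = 2.33/√(2.33²+1.96²) = 0.7653.
For rotational equilibrium, T × 1.96 × 0.7653 = 726.6, so T = 726.6 / 1.5 = 484 N.

T ≈ 484 N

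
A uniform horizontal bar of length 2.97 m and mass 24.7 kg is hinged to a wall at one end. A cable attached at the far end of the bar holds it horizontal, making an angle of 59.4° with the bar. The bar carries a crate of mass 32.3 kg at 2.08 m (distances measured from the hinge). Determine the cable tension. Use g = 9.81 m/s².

T ≈ 399 N

Sum moments about the hinge (the unknown hinge reaction has zero arm there).
Beam weight: 24.7 × 9.81 = 242.3 N down at 1.485 m → arm 1.485 m, τ = 242.3 × 1.485 = 359.8 N·m clockwise.
Crate: 32.3 × 9.81 = 316.9 N down at 2.08 m → arm 2.08 m, τ = 316.9 × 2.08 = 659.2 N·m clockwise.
Total clockwise load moment = 1019 N·m.
The cable tension T acts at 2.97 m; only its component perpendicular to the bar, T sinθ, produces torque. sin 59.4° = 0.8607.
Balancing moments: T × 2.97 × 0.8607 = 1019, giving T = 1019 / 2.556 = 399 N.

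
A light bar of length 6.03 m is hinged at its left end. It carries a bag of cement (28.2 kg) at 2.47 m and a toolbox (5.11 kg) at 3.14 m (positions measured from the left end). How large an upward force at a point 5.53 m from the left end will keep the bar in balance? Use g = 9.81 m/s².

Taking torques about the left end:
Bag of cement: 28.2 × 9.81 = 276.6 N down at 2.47 m → arm 2.47 m, τ = 276.6 × 2.47 = 683.2 N·m clockwise.
Toolbox: 5.11 × 9.81 = 50.13 N down at 3.14 m → arm 3.14 m, τ = 50.13 × 3.14 = 157.4 N·m clockwise.
Net moment of the loads = 840.6 N·m clockwise.
The upward force F acts at a point 5.53 m from the left end, arm 5.53 m, giving F × 5.53 counterclockwise.
For rotational equilibrium, F × 5.53 = 840.6, so F = 840.6 / 5.53 = 152 N.

F ≈ 152 N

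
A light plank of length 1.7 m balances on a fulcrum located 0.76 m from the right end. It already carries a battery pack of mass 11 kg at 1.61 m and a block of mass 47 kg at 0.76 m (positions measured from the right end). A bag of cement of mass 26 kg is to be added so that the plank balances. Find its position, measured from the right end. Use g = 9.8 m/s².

Sum moments about the fulcrum (at 0.76 m from the right end) (the support reaction has zero arm there).
Battery pack: 11 × 9.8 = 107.8 N down at 1.61 m → arm 0.85 m, τ = 107.8 × 0.85 = 91.63 N·m counterclockwise.
Block: acts at the fulcrum, moment arm 0 → no torque.
Net moment of existing loads = 91.63 N·m counterclockwise.
The bag of cement weighs 26 × 9.8 = 254.8 N and must supply an equal clockwise moment, so its lever arm about the fulcrum is 91.63 / 254.8 = 0.36 m.
That puts it at 0.76 − 0.36 = 0.4 m from the right end.

x ≈ 0.4 m from the right end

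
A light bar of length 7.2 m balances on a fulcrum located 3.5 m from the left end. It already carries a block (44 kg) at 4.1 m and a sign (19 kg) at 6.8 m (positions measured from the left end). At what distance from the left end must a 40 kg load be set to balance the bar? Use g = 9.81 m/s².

Sum moments about the fulcrum (at 3.5 m from the left end) (the support reaction has zero arm there).
Block: 44 × 9.81 = 431.6 N down at 4.1 m → arm 0.6 m, τ = 431.6 × 0.6 = 259 N·m clockwise.
Sign: 19 × 9.81 = 186.4 N down at 6.8 m → arm 3.3 m, τ = 186.4 × 3.3 = 615.1 N·m clockwise.
Net moment of existing loads = 874.1 N·m clockwise.
The load weighs 40 × 9.81 = 392.4 N and must supply an equal counterclockwise moment, so its lever arm about the fulcrum is 874.1 / 392.4 = 2.23 m.
That puts it at 3.5 − 2.23 = 1.27 m from the left end.

x ≈ 1.27 m from the left end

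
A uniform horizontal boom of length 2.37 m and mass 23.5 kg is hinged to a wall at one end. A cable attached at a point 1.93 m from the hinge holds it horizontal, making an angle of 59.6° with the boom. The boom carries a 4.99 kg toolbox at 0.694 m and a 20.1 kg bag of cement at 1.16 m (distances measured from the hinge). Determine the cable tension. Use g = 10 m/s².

T ≈ 328 N

Take moments about the hinge.
Beam weight: 23.5 × 10 = 235 N down at 1.185 m → arm 1.185 m, τ = 235 × 1.185 = 278.5 N·m clockwise.
Toolbox: 4.99 × 10 = 49.9 N down at 0.694 m → arm 0.694 m, τ = 49.9 × 0.694 = 34.63 N·m clockwise.
Bag of cement: 20.1 × 10 = 201 N down at 1.16 m → arm 1.16 m, τ = 201 × 1.16 = 233.2 N·m clockwise.
Total clockwise load moment = 546.3 N·m.
The cable tension T acts at 1.93 m; only its component perpendicular to the boom, T sinθ, produces torque. sin 59.6° = 0.8625.
For rotational equilibrium, T × 1.93 × 0.8625 = 546.3, so T = 546.3 / 1.665 = 328 N.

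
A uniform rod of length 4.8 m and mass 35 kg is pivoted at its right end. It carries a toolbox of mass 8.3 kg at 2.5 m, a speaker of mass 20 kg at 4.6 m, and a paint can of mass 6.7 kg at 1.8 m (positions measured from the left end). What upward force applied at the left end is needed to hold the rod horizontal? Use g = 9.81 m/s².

F ≈ 260 N

Taking torques about the right end:
Beam weight: 35 × 9.81 = 343.4 N down at 2.4 m → arm 2.4 m, τ = 343.4 × 2.4 = 824.2 N·m counterclockwise.
Toolbox: 8.3 × 9.81 = 81.42 N down at 2.5 m → arm 2.3 m, τ = 81.42 × 2.3 = 187.3 N·m counterclockwise.
Speaker: 20 × 9.81 = 196.2 N down at 4.6 m → arm 0.2 m, τ = 196.2 × 0.2 = 39.24 N·m counterclockwise.
Paint can: 6.7 × 9.81 = 65.73 N down at 1.8 m → arm 3 m, τ = 65.73 × 3 = 197.2 N·m counterclockwise.
Net moment of the loads = 1248 N·m counterclockwise.
The upward force F acts at the left end, arm 4.8 m, giving F × 4.8 clockwise.
Στ = 0 ⇒ F × 4.8 = 1248 ⇒ F = 1248 / 4.8 = 260 N.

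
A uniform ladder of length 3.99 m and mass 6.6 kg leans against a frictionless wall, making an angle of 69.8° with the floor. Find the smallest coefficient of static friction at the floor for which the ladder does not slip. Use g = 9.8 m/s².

μ_min ≈ 0.184

Taking torques about the foot of the ladder:
Ladder weight 6.6×9.8 = 64.68 N acts at 1.995 m along the ladder; its horizontal arm is 1.995·cos69.8° = 0.6889 m → τ = 44.56 N·m clockwise.
Wall normal N acts horizontally at the top; its moment arm is the height L sinθ = 3.99·sin69.8° = 3.745 m, counterclockwise.
For rotational equilibrium, N × 3.745 = 44.56, so N = 11.9 N.
ΣFx = 0 ⇒ f = N_wall = 11.9 N. ΣFy = 0 ⇒ N_floor = 64.68 N.
μ_min = f / N_floor = 11.9 / 64.68 = 0.184.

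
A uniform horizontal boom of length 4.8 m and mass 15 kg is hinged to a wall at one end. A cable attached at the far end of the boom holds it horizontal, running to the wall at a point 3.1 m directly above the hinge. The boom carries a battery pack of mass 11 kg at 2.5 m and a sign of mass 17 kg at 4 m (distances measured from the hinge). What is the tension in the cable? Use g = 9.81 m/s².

T ≈ 495 N

Choose the hinge as the axis so the unknown hinge reaction has zero arm there.
Beam weight: 15 × 9.81 = 147.2 N down at 2.4 m → arm 2.4 m, τ = 147.2 × 2.4 = 353.3 N·m clockwise.
Battery pack: 11 × 9.81 = 107.9 N down at 2.5 m → arm 2.5 m, τ = 107.9 × 2.5 = 269.8 N·m clockwise.
Sign: 17 × 9.81 = 166.8 N down at 4 m → arm 4 m, τ = 166.8 × 4 = 667.2 N·m clockwise.
Total clockwise load moment = 1290 N·m.
The cable tension T acts at 4.8 m; only its component perpendicular to the boom, T sinθ, produces torque. sinθ = h/√(h²+d²) = 3.1/√(3.1²+4.8²) = 0.5425.
Balancing moments: T × 4.8 × 0.5425 = 1290, giving T = 1290 / 2.604 = 495 N.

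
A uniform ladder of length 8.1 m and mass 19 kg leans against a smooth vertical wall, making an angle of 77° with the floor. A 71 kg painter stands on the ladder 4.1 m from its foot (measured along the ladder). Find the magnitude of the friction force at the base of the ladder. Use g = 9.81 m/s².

f ≈ 103 N

Choose the foot of the ladder as the axis so the floor normal and friction both act there and drop out.
Ladder weight 19×9.81 = 186.4 N acts at 4.05 m along the ladder; its horizontal arm is 4.05·cos77° = 0.9111 m → τ = 169.8 N·m clockwise.
Painter: 71×9.81 = 696.5 N at 4.1 m → arm 0.9223 m → τ = 642.4 N·m clockwise.
Wall normal N acts horizontally at the top; its moment arm is the height L sinθ = 8.1·sin77° = 7.892 m, counterclockwise.
Setting net torque to zero: N × 7.892 = 812.2 → N = 103 N.
ΣFx = 0: friction at the foot balances the wall's push, so f = N_wall = 103 N.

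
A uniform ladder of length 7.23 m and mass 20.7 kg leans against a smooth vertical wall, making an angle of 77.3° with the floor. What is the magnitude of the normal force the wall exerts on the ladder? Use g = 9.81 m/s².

N_wall ≈ 22.9 N

Take moments about the foot of the ladder.
Ladder weight 20.7×9.81 = 203.1 N acts at 3.615 m along the ladder; its horizontal arm is 3.615·cos77.3° = 0.7947 m → τ = 161.4 N·m clockwise.
Wall normal N acts horizontally at the top; its moment arm is the height L sinθ = 7.23·sin77.3° = 7.053 m, counterclockwise.
Balancing moments: N × 7.053 = 161.4, giving N = 22.9 N.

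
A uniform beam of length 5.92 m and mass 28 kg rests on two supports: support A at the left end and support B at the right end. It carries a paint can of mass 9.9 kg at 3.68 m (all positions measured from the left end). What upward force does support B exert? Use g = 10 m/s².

About support A:
Beam weight: 28 × 10 = 280 N down at 2.96 m → arm 2.96 m, τ = 280 × 2.96 = 828.8 N·m clockwise.
Paint can: 9.9 × 10 = 99 N down at 3.68 m → arm 3.68 m, τ = 99 × 3.68 = 364.3 N·m clockwise.
Net load moment about support A = 1193 N·m clockwise.
Reaction R at support B is upward at 5.92 m, arm 5.92 m → moment R × 5.92 counterclockwise.
For rotational equilibrium, R × 5.92 = 1193, so R = 202 N.

R_B ≈ 202 N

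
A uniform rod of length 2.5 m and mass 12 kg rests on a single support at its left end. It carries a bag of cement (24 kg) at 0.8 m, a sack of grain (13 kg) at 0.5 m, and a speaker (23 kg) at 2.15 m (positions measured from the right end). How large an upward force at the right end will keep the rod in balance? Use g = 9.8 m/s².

F ≈ 352 N

Take moments about the left end.
Beam weight: 12 × 9.8 = 117.6 N down at 1.25 m → arm 1.25 m, τ = 117.6 × 1.25 = 147 N·m clockwise.
Bag of cement: 24 × 9.8 = 235.2 N down at 0.8 m → arm 1.7 m, τ = 235.2 × 1.7 = 399.8 N·m clockwise.
Sack of grain: 13 × 9.8 = 127.4 N down at 0.5 m → arm 2 m, τ = 127.4 × 2 = 254.8 N·m clockwise.
Speaker: 23 × 9.8 = 225.4 N down at 2.15 m → arm 0.35 m, τ = 225.4 × 0.35 = 78.89 N·m clockwise.
Net moment of the loads = 880.5 N·m clockwise.
The upward force F acts at the right end, arm 2.5 m, giving F × 2.5 counterclockwise.
Balancing moments: F × 2.5 = 880.5, giving F = 880.5 / 2.5 = 352 N.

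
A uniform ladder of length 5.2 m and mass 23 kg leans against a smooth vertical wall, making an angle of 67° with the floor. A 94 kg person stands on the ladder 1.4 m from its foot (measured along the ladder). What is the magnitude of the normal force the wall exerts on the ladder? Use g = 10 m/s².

Sum moments about the foot of the ladder (the floor normal and friction both act there and drop out).
Ladder weight 23×10 = 230 N acts at 2.6 m along the ladder; its horizontal arm is 2.6·cos67° = 1.016 m → τ = 233.7 N·m clockwise.
Person: 94×10 = 940 N at 1.4 m → arm 0.547 m → τ = 514.2 N·m clockwise.
Wall normal N acts horizontally at the top; its moment arm is the height L sinθ = 5.2·sin67° = 4.787 m, counterclockwise.
Balancing moments: N × 4.787 = 747.9, giving N = 156 N.

N_wall ≈ 156 N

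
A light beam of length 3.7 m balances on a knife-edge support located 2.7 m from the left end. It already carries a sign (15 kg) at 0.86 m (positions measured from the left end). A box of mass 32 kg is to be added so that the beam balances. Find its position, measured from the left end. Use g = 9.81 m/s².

x ≈ 3.56 m from the left end

Take moments about the knife-edge support (at 2.7 m from the left end).
Sign: 15 × 9.81 = 147.2 N down at 0.86 m → arm 1.84 m, τ = 147.2 × 1.84 = 270.8 N·m counterclockwise.
Net moment of existing loads = 270.8 N·m counterclockwise.
The box weighs 32 × 9.81 = 313.9 N and must supply an equal clockwise moment, so its lever arm about the knife-edge support is 270.8 / 313.9 = 0.863 m.
That puts it at 2.7 + 0.863 = 3.56 m from the left end.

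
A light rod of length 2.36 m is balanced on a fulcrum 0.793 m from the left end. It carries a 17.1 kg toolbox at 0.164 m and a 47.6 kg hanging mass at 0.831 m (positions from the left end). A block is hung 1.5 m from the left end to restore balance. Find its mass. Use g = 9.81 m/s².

m ≈ 12.7 kg

Sum moments about the fulcrum (at 0.793 m from the left end) (the support reaction has zero arm there).
Toolbox: 17.1 × 9.81 = 167.8 N down at 0.164 m → arm 0.629 m, τ = 167.8 × 0.629 = 105.5 N·m counterclockwise.
Hanging mass: 47.6 × 9.81 = 467 N down at 0.831 m → arm 0.038 m, τ = 467 × 0.038 = 17.75 N·m clockwise.
Net moment of known loads = 87.75 N·m counterclockwise.
An unknown mass m at 1.5 m has arm 0.707 m; its moment is m·g·0.707 clockwise.
For rotational equilibrium, m × 9.81 × 0.707 = 87.75, so m = 87.75 / (9.81 × 0.707) = 12.7 kg.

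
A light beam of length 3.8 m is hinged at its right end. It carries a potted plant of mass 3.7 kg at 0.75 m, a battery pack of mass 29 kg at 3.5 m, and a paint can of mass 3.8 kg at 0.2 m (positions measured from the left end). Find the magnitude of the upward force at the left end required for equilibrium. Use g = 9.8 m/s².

F ≈ 86.8 N

About the right end:
Potted plant: 3.7 × 9.8 = 36.26 N down at 0.75 m → arm 3.05 m, τ = 36.26 × 3.05 = 110.6 N·m counterclockwise.
Battery pack: 29 × 9.8 = 284.2 N down at 3.5 m → arm 0.3 m, τ = 284.2 × 0.3 = 85.26 N·m counterclockwise.
Paint can: 3.8 × 9.8 = 37.24 N down at 0.2 m → arm 3.6 m, τ = 37.24 × 3.6 = 134.1 N·m counterclockwise.
Net moment of the loads = 330 N·m counterclockwise.
The upward force F acts at the left end, arm 3.8 m, giving F × 3.8 clockwise.
Balancing moments: F × 3.8 = 330, giving F = 330 / 3.8 = 86.8 N.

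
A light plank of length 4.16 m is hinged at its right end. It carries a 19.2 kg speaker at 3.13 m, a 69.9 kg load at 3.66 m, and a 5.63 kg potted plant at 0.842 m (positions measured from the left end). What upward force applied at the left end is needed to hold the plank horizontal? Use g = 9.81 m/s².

About the right end:
Speaker: 19.2 × 9.81 = 188.4 N down at 3.13 m → arm 1.03 m, τ = 188.4 × 1.03 = 194.1 N·m counterclockwise.
Load: 69.9 × 9.81 = 685.7 N down at 3.66 m → arm 0.5 m, τ = 685.7 × 0.5 = 342.9 N·m counterclockwise.
Potted plant: 5.63 × 9.81 = 55.23 N down at 0.842 m → arm 3.318 m, τ = 55.23 × 3.318 = 183.3 N·m counterclockwise.
Net moment of the loads = 720.3 N·m counterclockwise.
The upward force F acts at the left end, arm 4.16 m, giving F × 4.16 clockwise.
For rotational equilibrium, F × 4.16 = 720.3, so F = 720.3 / 4.16 = 173 N.

F ≈ 173 N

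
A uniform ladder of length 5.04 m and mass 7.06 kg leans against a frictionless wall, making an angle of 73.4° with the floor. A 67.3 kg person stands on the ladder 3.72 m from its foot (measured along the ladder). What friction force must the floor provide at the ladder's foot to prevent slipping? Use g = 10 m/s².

f ≈ 159 N

Sum moments about the foot of the ladder (the floor normal and friction both act there and drop out).
Ladder weight 7.06×10 = 70.6 N acts at 2.52 m along the ladder; its horizontal arm is 2.52·cos73.4° = 0.7199 m → τ = 50.82 N·m clockwise.
Person: 67.3×10 = 673 N at 3.72 m → arm 1.063 m → τ = 715.4 N·m clockwise.
Wall normal N acts horizontally at the top; its moment arm is the height L sinθ = 5.04·sin73.4° = 4.83 m, counterclockwise.
For rotational equilibrium, N × 4.83 = 766.2, so N = 159 N.
ΣFx = 0: friction at the foot balances the wall's push, so f = N_wall = 159 N.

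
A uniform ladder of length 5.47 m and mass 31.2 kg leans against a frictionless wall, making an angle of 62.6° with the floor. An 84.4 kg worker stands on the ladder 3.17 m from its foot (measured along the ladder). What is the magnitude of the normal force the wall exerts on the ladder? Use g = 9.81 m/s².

Sum moments about the foot of the ladder (the floor normal and friction both act there and drop out).
Ladder weight 31.2×9.81 = 306.1 N acts at 2.735 m along the ladder; its horizontal arm is 2.735·cos62.6° = 1.259 m → τ = 385.4 N·m clockwise.
Worker: 84.4×9.81 = 828 N at 3.17 m → arm 1.459 m → τ = 1208 N·m clockwise.
Wall normal N acts horizontally at the top; its moment arm is the height L sinθ = 5.47·sin62.6° = 4.856 m, counterclockwise.
Balancing moments: N × 4.856 = 1593, giving N = 328 N.

N_wall ≈ 328 N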